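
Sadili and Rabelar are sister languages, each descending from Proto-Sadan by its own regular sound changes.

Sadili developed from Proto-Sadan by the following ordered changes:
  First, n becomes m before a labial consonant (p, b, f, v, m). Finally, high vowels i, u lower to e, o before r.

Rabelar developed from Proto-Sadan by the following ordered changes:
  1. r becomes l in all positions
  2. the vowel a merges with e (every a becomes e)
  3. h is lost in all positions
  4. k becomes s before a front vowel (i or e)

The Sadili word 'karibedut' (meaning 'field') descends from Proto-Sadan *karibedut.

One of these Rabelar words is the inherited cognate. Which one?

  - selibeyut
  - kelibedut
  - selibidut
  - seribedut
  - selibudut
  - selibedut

Rabelar: *karibedut
  karibedut → kalibedut   [unconditioned shift]
  kalibedut → kelibedut   [vowel merger]
  kelibedut (rule 3 does not apply)
  kelibedut → selibedut   [palatalisation]
  giving Rabelar selibedut.
Only 'selibedut' matches the regular Rabelar development of *karibedut.

selibedut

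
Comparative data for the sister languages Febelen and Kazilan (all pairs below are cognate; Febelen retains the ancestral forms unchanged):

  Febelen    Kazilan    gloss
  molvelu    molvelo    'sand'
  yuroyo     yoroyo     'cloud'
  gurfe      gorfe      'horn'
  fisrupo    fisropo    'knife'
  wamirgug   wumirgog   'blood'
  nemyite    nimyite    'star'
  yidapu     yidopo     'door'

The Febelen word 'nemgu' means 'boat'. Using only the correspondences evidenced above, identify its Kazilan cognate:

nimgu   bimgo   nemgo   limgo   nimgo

nimgo

nemyite ~ nimyite — Febelen e corresponds to Kazilan i after a consonant, before a nasal.
molvelu ~ molvelo, yidapu ~ yidopo — Febelen u corresponds to Kazilan o word-finally.
Applying these to Febelen 'nemgu':
  nemgu → nimgu   (e→i after a consonant, before a nasal)
  nimgu → nimgo   (u→o word-finally)
So the Kazilan cognate is 'nimgo'.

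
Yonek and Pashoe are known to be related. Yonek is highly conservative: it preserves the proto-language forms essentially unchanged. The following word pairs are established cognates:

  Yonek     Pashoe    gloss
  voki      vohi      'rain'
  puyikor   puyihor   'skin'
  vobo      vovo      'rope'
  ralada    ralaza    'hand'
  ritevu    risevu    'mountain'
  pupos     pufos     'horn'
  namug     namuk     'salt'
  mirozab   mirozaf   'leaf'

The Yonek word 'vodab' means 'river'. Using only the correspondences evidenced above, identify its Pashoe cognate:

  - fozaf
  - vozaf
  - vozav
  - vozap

vozaf

ralada ~ ralaza — Yonek d corresponds to Pashoe z between vowels (before a back vowel).
mirozab ~ mirozaf — Yonek b corresponds to Pashoe f word-finally.
Applying these to Yonek 'vodab':
  vodab → vozab   (d→z between vowels (before a back vowel))
  vozab → vozaf   (b→f word-finally)
So the Pashoe cognate is 'vozaf'.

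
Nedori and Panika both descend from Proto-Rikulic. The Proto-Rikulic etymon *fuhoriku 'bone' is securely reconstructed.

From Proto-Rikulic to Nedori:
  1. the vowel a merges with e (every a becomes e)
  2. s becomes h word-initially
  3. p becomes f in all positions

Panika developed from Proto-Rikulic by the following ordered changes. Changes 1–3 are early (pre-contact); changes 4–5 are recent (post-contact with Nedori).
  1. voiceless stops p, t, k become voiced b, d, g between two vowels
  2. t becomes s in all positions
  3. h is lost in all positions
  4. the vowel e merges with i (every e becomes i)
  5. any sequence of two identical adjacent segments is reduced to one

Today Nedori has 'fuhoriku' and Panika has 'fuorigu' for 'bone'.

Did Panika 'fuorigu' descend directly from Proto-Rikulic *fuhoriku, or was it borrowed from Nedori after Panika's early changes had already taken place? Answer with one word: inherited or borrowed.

inherited

If inherited, *fuhoriku would pass through all of Panika's changes:
Panika: start from *fuhoriku.
  rule 1 (intervocalic voicing): fuhoriku → fuhorigu
  rule 2: no change — fuhorigu
  rule 3 (h-loss): fuhorigu → fuorigu
  rule 4: no change — fuorigu
  rule 5: no change — fuorigu
  ⇒ Panika fuorigu
If borrowed from Nedori 'fuhoriku' after the early changes, it would undergo only the recent ones:
  rule 4 (vowel merger): no change (fuhoriku)
  rule 5 (degemination): no change (fuhoriku)
  ⇒ as a loan: fuhoriku
Panika 'fuorigu' matches the inherited outcome exactly, so it is an inherited cognate, not a loan.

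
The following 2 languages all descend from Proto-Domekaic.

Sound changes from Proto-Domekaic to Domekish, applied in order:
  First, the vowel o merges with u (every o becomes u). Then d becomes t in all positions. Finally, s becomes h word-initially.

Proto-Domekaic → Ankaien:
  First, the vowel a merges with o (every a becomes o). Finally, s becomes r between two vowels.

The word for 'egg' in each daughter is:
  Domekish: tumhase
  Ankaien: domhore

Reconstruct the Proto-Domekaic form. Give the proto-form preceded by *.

Position 2: Domekish has u, Ankaien has o. Taking the neighbouring segments as reconstructed: Domekish u could go back to *o or *u; Ankaien o could go back to *a or *o — the one source consistent with every daughter is *o.
Position 5: Domekish has a, Ankaien has o. Domekish preserves a here (none of its changes turn any other segment into a), so the proto-segment is *a.
Position 6: Domekish has s, Ankaien has r. Domekish preserves s here (none of its changes turn any other segment into s), so the proto-segment is *s.
Verify the candidate proto-form against each daughter:
Domekish: *domhase
  domhase → dumhase   [vowel merger]
  dumhase → tumhase   [unconditioned shift]
  tumhase (rule 3 does not apply)
  giving Domekish tumhase.
Ankaien: *domhase > domhose > domhore  (by vowel merger, rhotacism)
Only *domhase yields all of Domekish tumhase, Ankaien domhore.

*domhase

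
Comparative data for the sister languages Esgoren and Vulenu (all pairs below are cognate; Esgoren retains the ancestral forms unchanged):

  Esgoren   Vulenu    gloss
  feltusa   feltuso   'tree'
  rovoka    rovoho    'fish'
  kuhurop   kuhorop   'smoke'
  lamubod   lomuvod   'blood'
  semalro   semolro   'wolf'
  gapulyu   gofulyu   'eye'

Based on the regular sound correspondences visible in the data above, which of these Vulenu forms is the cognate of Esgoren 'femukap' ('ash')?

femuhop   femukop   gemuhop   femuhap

femuhop

rovoka ~ rovoho — Esgoren k corresponds to Vulenu h between vowels (before a back vowel).
gapulyu ~ gofulyu — Esgoren a corresponds to Vulenu o after a consonant, before a labial obstruent.
Applying these to Esgoren 'femukap':
  femukap → femuhap   (k→h between vowels (before a back vowel))
  femuhap → femuhop   (a→o after a consonant, before a labial obstruent)
So the Vulenu cognate is 'femuhop'.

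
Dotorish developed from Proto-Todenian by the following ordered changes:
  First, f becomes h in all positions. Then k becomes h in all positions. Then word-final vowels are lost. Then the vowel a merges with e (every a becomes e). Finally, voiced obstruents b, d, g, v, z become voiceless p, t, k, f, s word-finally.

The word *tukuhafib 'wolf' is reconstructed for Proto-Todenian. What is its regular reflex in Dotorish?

Dotorish: *tukuhafib > tukuhahib > tuhuhahib > tuhuhehib > tuhuhehip  (by unconditioned shift, unconditioned shift, vowel merger, final devoicing)

tuhuhehip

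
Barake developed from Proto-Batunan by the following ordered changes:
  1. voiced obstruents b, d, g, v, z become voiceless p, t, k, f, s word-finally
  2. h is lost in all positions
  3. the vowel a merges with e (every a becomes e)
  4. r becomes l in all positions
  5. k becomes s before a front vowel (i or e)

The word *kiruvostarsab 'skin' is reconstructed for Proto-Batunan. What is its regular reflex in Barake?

siluvostelsep

Barake: *kiruvostarsab > kiruvostarsap > kiruvostersep > kiluvostelsep > siluvostelsep  (by final devoicing, vowel merger, unconditioned shift, palatalisation)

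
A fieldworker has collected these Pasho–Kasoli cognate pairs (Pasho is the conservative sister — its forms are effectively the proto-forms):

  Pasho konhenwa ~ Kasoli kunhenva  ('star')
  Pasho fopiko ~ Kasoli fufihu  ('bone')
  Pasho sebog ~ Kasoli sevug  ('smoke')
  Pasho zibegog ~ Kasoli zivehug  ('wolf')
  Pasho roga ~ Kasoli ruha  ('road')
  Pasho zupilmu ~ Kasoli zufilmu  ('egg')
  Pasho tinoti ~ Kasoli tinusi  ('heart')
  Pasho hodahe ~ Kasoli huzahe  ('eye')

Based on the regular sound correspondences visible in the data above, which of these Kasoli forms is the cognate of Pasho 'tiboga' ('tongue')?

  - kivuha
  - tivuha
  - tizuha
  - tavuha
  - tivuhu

sebog ~ sevug — Pasho b corresponds to Kasoli v between vowels (before a back vowel).
sebog ~ sevug, zibegog ~ zivehug — Pasho o corresponds to Kasoli u after a consonant, before a consonant other than r, m, n, p, b, f, v.
roga ~ ruha — Pasho g corresponds to Kasoli h between vowels (before a back vowel).
Applying these to Pasho 'tiboga':
  tiboga → tivoga   (b→v between vowels (before a back vowel))
  tivoga → tivuga   (o→u after a consonant, before a consonant other than r, m, n, p, b, f, v)
  tivuga → tivuha   (g→h between vowels (before a back vowel))
So the Kasoli cognate is 'tivuha'.

tivuha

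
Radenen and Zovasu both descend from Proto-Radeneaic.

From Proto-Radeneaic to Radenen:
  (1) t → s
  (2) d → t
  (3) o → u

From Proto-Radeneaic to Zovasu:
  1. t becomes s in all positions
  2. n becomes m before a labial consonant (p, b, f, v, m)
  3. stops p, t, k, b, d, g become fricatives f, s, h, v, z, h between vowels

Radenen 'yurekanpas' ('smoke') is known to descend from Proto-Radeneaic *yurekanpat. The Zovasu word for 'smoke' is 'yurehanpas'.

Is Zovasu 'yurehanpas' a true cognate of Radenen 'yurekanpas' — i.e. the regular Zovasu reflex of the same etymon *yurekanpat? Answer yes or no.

no

Derive the expected Zovasu reflex of *yurekanpat:
Zovasu: *yurekanpat > yurekanpas > yurekampas > yurehampas  (by unconditioned shift, nasal place assimilation, intervocalic lenition)
The regular Zovasu reflex would be 'yurehampas', but the attested form is 'yurehanpas'. The correspondence is irregular, so they are not cognates (the Zovasu form has a different source).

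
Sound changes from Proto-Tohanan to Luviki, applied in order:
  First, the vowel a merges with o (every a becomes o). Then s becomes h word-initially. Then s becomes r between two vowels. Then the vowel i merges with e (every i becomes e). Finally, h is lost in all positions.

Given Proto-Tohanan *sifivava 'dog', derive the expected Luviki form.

Luviki: *sifivava
  sifivava → sifivovo   [vowel merger]
  sifivovo → hifivovo   [debuccalisation]
  hifivovo (rule 3 does not apply)
  hifivovo → hefevovo   [vowel merger]
  hefevovo → efevovo   [h-loss]
  giving Luviki efevovo.

efevovo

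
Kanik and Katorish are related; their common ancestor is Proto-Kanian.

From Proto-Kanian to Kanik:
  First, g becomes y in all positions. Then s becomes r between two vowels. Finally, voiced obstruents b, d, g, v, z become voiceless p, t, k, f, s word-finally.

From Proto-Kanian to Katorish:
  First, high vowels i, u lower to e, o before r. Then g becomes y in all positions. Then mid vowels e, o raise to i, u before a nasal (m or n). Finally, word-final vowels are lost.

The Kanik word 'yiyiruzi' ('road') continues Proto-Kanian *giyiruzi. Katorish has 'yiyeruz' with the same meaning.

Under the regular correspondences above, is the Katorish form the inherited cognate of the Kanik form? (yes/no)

yes

Derive the expected Katorish reflex of *giyiruzi:
Katorish: start from *giyiruzi.
  rule 1 (pre-rhotic lowering): giyiruzi → giyeruzi
  rule 2 (unconditioned shift): giyeruzi → yiyeruzi
  rule 3: no change — yiyeruzi
  rule 4 (apocope): yiyeruzi → yiyeruz
  ⇒ Katorish yiyeruz
Katorish 'yiyeruz' matches the regular reflex exactly, so the pair is cognate.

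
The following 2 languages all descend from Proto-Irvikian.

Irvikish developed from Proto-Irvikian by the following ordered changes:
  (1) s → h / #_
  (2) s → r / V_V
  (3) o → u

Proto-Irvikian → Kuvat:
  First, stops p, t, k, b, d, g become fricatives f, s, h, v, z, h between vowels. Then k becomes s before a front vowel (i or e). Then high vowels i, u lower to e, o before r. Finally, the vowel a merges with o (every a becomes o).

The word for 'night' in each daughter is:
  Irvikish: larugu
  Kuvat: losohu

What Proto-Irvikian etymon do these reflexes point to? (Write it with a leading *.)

*lasogu

Position 3: Irvikish has r, Kuvat has s. Taking the neighbouring segments as reconstructed: Irvikish r could go back to *s or *r; Kuvat s could go back to *t or *s — the one source consistent with every daughter is *s.
Position 5: Irvikish has g, Kuvat has h. Irvikish preserves g here (none of its changes turn any other segment into g), so the proto-segment is *g.
Position 4: Irvikish has u, Kuvat has o. Taking the neighbouring segments as reconstructed: Irvikish u could go back to *o or *u; Kuvat o could go back to *a or *o — the one source consistent with every daughter is *o.
Continuing position by position gives *lasogu; check it forward:
Irvikish: start from *lasogu.
  rule 1: no change — lasogu
  rule 2 (rhotacism): lasogu → larogu
  rule 3 (vowel merger): larogu → larugu
  ⇒ Irvikish larugu
Kuvat: start from *lasogu.
  rule 1 (intervocalic lenition): lasogu → lasohu
  rule 2: no change — lasohu
  rule 3: no change — lasohu
  rule 4 (vowel merger): lasohu → losohu
  ⇒ Kuvat losohu
No other proto-form is consistent with every reflex, so the reconstruction is *lasogu.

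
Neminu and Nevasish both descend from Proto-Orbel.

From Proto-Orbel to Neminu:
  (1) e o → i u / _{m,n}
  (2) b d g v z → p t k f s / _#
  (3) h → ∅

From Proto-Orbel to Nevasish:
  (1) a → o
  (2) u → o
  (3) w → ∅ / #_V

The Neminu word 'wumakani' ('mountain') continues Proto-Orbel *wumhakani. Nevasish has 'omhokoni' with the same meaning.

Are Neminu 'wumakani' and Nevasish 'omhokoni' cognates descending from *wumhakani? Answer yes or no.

Derive the expected Nevasish reflex of *wumhakani:
Nevasish: *wumhakani > wumhokoni > womhokoni > omhokoni  (by vowel merger, vowel merger, glide loss)
Nevasish 'omhokoni' matches the regular reflex exactly, so the pair is cognate.

yes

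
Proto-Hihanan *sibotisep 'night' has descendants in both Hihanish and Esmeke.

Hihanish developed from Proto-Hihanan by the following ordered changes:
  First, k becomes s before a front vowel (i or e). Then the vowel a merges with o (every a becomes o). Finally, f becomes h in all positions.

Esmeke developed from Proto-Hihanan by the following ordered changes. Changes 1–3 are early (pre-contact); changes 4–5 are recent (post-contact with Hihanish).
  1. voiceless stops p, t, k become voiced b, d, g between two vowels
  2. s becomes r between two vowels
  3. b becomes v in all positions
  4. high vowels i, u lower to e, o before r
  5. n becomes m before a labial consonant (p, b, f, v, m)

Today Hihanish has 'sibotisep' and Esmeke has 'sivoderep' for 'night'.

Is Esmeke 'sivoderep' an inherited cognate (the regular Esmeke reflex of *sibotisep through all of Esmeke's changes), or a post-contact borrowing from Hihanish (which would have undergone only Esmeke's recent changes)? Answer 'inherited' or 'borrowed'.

inherited

If inherited, *sibotisep would pass through all of Esmeke's changes:
Esmeke: *sibotisep
  sibotisep → sibodisep   [intervocalic voicing]
  sibodisep → sibodirep   [rhotacism]
  sibodirep → sivodirep   [unconditioned shift]
  sivodirep → sivoderep   [pre-rhotic lowering]
  sivoderep (rule 5 does not apply)
  giving Esmeke sivoderep.
If borrowed from Hihanish 'sibotisep' after the early changes, it would undergo only the recent ones:
  rule 4 (pre-rhotic lowering): no change (sibotisep)
  rule 5 (nasal place assimilation): no change (sibotisep)
  ⇒ as a loan: sibotisep
Esmeke 'sivoderep' matches the inherited outcome exactly, so it is an inherited cognate, not a loan.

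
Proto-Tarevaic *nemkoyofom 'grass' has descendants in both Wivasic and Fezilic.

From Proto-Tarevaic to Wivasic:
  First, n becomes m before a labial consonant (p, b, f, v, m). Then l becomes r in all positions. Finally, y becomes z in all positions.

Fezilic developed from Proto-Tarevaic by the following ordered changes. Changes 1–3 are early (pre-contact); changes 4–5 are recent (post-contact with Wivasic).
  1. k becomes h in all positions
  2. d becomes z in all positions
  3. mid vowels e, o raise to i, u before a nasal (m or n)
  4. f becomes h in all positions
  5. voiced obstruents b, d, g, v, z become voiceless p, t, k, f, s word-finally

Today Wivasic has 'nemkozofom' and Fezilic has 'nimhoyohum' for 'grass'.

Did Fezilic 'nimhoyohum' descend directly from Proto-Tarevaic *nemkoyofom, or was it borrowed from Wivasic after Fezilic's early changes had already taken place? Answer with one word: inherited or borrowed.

inherited

If inherited, *nemkoyofom would pass through all of Fezilic's changes:
Fezilic: start from *nemkoyofom.
  rule 1 (unconditioned shift): nemkoyofom → nemhoyofom
  rule 2: no change — nemhoyofom
  rule 3 (pre-nasal raising): nemhoyofom → nimhoyofum
  rule 4 (unconditioned shift): nimhoyofum → nimhoyohum
  rule 5: no change — nimhoyohum
  ⇒ Fezilic nimhoyohum
If borrowed from Wivasic 'nemkozofom' after the early changes, it would undergo only the recent ones:
  rule 4 (unconditioned shift): nemkozofom → nemkozohom
  rule 5 (final devoicing): no change (nemkozohom)
  ⇒ as a loan: nemkozohom
Fezilic 'nimhoyohum' matches the inherited outcome exactly, so it is an inherited cognate, not a loan.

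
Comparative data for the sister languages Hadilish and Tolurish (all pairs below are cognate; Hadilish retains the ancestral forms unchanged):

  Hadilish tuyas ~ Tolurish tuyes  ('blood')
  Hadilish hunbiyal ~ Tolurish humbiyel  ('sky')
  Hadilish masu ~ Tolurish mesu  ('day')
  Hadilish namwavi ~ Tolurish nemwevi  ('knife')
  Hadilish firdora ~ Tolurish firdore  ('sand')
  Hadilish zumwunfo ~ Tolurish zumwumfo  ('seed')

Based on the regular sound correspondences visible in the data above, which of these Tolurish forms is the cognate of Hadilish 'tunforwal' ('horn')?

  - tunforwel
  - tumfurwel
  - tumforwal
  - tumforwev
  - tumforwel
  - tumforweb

zumwunfo ~ zumwumfo — Hadilish n corresponds to Tolurish m after a vowel, before a labial obstruent.
tuyas ~ tuyes, hunbiyal ~ humbiyel — Hadilish a corresponds to Tolurish e after a consonant, before a consonant other than r, m, n, p, b, f, v.
Applying these to Hadilish 'tunforwal':
  tunforwal → tumforwal   (n→m after a vowel, before a labial obstruent)
  tumforwal → tumforwel   (a→e after a consonant, before a consonant other than r, m, n, p, b, f, v)
So the Tolurish cognate is 'tumforwel'.

tumforwel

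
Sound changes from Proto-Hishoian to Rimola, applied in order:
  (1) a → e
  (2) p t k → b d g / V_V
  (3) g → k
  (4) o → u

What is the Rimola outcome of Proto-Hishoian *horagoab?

hurekueb

Rimola: *horagoab
  horagoab → horegoeb   [vowel merger]
  horegoeb (rule 2 does not apply)
  horegoeb → horekoeb   [unconditioned shift]
  horekoeb → hurekueb   [vowel merger]
  giving Rimola hurekueb.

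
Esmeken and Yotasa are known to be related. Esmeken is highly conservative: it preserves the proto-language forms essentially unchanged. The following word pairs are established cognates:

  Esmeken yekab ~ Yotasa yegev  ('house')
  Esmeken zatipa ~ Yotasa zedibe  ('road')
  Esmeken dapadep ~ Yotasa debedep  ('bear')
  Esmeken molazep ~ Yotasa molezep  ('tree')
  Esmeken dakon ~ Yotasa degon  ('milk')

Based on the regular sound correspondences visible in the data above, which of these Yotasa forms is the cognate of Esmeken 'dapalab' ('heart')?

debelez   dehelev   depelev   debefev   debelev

debelev

dapadep ~ debedep — Esmeken a corresponds to Yotasa e after a consonant, before a labial obstruent.
zatipa ~ zedibe, dapadep ~ debedep — Esmeken p corresponds to Yotasa b between vowels (before a back vowel).
zatipa ~ zedibe, dapadep ~ debedep — Esmeken a corresponds to Yotasa e after a consonant, before a consonant other than r, m, n, p, b, f, v.
yekab ~ yegev — Esmeken a corresponds to Yotasa e after a consonant, before a labial obstruent.
yekab ~ yegev — Esmeken b corresponds to Yotasa v word-finally.
Applying these to Esmeken 'dapalab':
  dapalab → depalab   (a→e after a consonant, before a labial obstruent)
  depalab → debalab   (p→b between vowels (before a back vowel))
  debalab → debelab   (a→e after a consonant, before a consonant other than r, m, n, p, b, f, v)
  debelab → debeleb   (a→e after a consonant, before a labial obstruent)
  debeleb → debelev   (b→v word-finally)
So the Yotasa cognate is 'debelev'.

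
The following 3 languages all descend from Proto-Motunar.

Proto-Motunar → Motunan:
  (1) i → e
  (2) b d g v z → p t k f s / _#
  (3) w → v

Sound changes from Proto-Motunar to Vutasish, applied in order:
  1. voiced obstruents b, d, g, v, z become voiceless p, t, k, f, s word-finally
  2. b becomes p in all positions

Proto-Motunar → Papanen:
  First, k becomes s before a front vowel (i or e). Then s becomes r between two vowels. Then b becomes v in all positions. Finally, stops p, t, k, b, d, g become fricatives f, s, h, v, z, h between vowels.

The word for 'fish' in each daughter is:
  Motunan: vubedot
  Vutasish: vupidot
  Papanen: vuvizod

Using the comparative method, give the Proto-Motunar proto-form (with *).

*vubidod

Position 5: Motunan has d, Vutasish has d, Papanen has z. Motunan preserves d here (none of its changes turn any other segment into d), so the proto-segment is *d.
Position 7: Motunan has t, Vutasish has t, Papanen has d. Papanen preserves d here (none of its changes turn any other segment into d), so the proto-segment is *d.
This points to *vubidod. Verify forward in each daughter:
Motunan: *vubidod
  vubidod → vubedod   [vowel merger]
  vubedod → vubedot   [final devoicing]
  vubedot (rule 3 does not apply)
  giving Motunan vubedot.
Vutasish: *vubidod
  vubidod → vubidot   [final devoicing]
  vubidot → vupidot   [unconditioned shift]
  giving Vutasish vupidot.
Papanen: *vubidod > vuvidod > vuvizod  (by unconditioned shift, intervocalic lenition)
No other proto-form is consistent with every reflex, so the reconstruction is *vubidod.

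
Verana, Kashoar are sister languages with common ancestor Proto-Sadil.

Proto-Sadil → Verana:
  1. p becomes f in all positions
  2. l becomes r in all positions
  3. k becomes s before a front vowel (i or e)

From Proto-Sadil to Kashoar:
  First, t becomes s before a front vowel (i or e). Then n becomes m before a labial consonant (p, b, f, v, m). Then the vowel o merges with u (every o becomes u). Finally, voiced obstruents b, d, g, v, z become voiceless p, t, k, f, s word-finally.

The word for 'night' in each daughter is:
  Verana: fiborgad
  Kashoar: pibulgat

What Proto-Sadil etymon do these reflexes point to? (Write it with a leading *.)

*pibolgad

Position 8: Verana has d, Kashoar has t. Verana preserves d here (none of its changes turn any other segment into d), so the proto-segment is *d.
Position 5: Verana has r, Kashoar has l. Kashoar preserves l here (none of its changes turn any other segment into l), so the proto-segment is *l.
Position 1: Verana has f, Kashoar has p. Taking the neighbouring segments as reconstructed: Verana f could go back to *p or *f; Kashoar p can only go back to *p — the one source consistent with every daughter is *p.
Verify the candidate proto-form against each daughter:
Verana: start from *pibolgad.
  rule 1 (unconditioned shift): pibolgad → fibolgad
  rule 2 (unconditioned shift): fibolgad → fiborgad
  rule 3: no change — fiborgad
  ⇒ Verana fiborgad
Kashoar: start from *pibolgad.
  rule 1: no change — pibolgad
  rule 2: no change — pibolgad
  rule 3 (vowel merger): pibolgad → pibulgad
  rule 4 (final devoicing): pibulgad → pibulgat
  ⇒ Kashoar pibulgat
Only *pibolgad yields all of Verana fiborgad, Kashoar pibulgat.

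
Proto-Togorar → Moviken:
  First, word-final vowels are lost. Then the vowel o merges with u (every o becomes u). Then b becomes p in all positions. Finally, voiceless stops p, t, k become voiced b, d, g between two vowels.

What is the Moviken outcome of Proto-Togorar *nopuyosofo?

Moviken: *nopuyosofo > nopuyosof > nupuyusuf > nubuyusuf  (by apocope, vowel merger, intervocalic voicing)

nubuyusuf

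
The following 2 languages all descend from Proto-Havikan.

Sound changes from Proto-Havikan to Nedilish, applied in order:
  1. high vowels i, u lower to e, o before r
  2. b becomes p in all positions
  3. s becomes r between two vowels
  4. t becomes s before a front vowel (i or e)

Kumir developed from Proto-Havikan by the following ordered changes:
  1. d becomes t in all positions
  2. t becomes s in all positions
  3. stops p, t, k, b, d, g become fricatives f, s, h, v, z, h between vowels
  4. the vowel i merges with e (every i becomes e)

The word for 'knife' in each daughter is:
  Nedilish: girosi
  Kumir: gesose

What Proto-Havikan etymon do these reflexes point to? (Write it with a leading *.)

Position 5: Nedilish has s, Kumir has s. Taking the neighbouring segments as reconstructed: Nedilish s can only go back to *t; Kumir s could go back to *t or *d or *s — the one source consistent with every daughter is *t.
Position 3: Nedilish has r, Kumir has s. Taking the neighbouring segments as reconstructed: Nedilish r can only go back to *s; Kumir s could go back to *t or *d or *s — the one source consistent with every daughter is *s.
This points to *gisoti. Verify forward in each daughter:
Nedilish: *gisoti > giroti > girosi  (by rhotacism, palatalisation)
Kumir: *gisoti > gisosi > gesose  (by unconditioned shift, vowel merger)
No other proto-form is consistent with every reflex, so the reconstruction is *gisoti.

*gisoti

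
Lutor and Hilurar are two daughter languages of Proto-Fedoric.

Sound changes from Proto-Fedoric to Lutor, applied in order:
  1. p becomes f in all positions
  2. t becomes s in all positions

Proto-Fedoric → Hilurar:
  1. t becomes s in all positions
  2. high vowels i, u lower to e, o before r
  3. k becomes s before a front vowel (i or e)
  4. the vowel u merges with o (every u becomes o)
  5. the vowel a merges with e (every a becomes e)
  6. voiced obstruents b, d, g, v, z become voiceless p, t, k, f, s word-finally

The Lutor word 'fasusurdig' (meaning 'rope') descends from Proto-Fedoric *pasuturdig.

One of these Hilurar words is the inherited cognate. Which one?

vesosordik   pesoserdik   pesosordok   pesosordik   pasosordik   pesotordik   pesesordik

Hilurar: start from *pasuturdig.
  rule 1 (unconditioned shift): pasuturdig → pasusurdig
  rule 2 (pre-rhotic lowering): pasusurdig → pasusordig
  rule 3: no change — pasusordig
  rule 4 (vowel merger): pasusordig → pasosordig
  rule 5 (vowel merger): pasosordig → pesosordig
  rule 6 (final devoicing): pesosordig → pesosordik
  ⇒ Hilurar pesosordik

pesosordik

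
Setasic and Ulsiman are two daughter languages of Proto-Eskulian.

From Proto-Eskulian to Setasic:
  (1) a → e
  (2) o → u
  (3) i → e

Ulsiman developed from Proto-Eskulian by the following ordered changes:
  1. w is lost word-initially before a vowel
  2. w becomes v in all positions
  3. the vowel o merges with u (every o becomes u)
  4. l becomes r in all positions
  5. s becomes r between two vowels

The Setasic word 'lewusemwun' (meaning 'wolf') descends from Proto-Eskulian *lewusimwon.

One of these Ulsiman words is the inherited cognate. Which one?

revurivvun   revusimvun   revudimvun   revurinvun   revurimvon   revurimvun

revurimvun

Ulsiman: *lewusimwon > levusimvon > levusimvun > revusimvun > revurimvun  (by unconditioned shift, vowel merger, unconditioned shift, rhotacism)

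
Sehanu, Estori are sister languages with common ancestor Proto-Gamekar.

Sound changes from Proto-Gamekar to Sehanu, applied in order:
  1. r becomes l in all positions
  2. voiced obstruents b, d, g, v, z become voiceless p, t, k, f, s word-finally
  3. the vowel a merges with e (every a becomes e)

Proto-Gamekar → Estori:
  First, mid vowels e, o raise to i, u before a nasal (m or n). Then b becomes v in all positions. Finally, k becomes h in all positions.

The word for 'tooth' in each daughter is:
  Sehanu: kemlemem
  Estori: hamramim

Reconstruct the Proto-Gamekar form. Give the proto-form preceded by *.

Position 7: Sehanu has e, Estori has i. Taking the neighbouring segments as reconstructed: Sehanu e could go back to *a or *e; Estori i could go back to *e or *i — the one source consistent with every daughter is *e.
Position 5: Sehanu has e, Estori has a. Estori preserves a here (none of its changes turn any other segment into a), so the proto-segment is *a.
Verify the candidate proto-form against each daughter:
Sehanu: *kamramem
  kamramem → kamlamem   [unconditioned shift]
  kamlamem (rule 2 does not apply)
  kamlamem → kemlemem   [vowel merger]
  giving Sehanu kemlemem.
Estori: start from *kamramem.
  rule 1 (pre-nasal raising): kamramem → kamramim
  rule 2: no change — kamramim
  rule 3 (unconditioned shift): kamramim → hamramim
  ⇒ Estori hamramim
Only *kamramem yields all of Sehanu kemlemem, Estori hamramim.

*kamramem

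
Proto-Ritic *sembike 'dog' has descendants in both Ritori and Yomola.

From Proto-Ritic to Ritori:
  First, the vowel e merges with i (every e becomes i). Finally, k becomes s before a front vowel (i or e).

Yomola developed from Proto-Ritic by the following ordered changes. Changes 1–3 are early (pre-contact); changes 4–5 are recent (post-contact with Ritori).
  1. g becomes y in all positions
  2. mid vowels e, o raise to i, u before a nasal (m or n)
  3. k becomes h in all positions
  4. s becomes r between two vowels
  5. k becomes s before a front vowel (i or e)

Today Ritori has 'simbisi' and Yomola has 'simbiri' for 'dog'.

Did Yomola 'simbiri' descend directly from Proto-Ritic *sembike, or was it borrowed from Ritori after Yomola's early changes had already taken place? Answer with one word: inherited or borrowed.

If inherited, *sembike would pass through all of Yomola's changes:
Yomola: start from *sembike.
  rule 1: no change — sembike
  rule 2 (pre-nasal raising): sembike → simbike
  rule 3 (unconditioned shift): simbike → simbihe
  rule 4: no change — simbihe
  rule 5: no change — simbihe
  ⇒ Yomola simbihe
If borrowed from Ritori 'simbisi' after the early changes, it would undergo only the recent ones:
  rule 4 (rhotacism): simbisi → simbiri
  rule 5 (palatalisation): no change (simbiri)
  ⇒ as a loan: simbiri
Yomola 'simbiri' matches the loan outcome 'simbiri', not the inherited 'simbihe' — it skipped the early Yomola changes, so it was borrowed from Ritori.

borrowed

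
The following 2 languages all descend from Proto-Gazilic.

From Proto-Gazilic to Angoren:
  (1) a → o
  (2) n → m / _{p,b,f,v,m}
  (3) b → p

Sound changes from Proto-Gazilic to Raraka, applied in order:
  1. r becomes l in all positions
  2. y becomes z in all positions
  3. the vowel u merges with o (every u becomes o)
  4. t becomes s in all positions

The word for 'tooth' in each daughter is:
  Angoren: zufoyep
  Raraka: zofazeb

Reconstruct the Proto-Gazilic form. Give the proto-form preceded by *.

Position 7: Angoren has p, Raraka has b. Raraka preserves b here (none of its changes turn any other segment into b), so the proto-segment is *b.
Position 2: Angoren has u, Raraka has o. Angoren preserves u here (none of its changes turn any other segment into u), so the proto-segment is *u.
Position 5: Angoren has y, Raraka has z. Angoren preserves y here (none of its changes turn any other segment into y), so the proto-segment is *y.
Verify the candidate proto-form against each daughter:
Angoren: *zufayeb > zufoyeb > zufoyep  (by vowel merger, unconditioned shift)
Raraka: *zufayeb
  zufayeb (rule 1 does not apply)
  zufayeb → zufazeb   [unconditioned shift]
  zufazeb → zofazeb   [vowel merger]
  zofazeb (rule 4 does not apply)
  giving Raraka zofazeb.
*zufayeb is the unique common source.

*zufayeb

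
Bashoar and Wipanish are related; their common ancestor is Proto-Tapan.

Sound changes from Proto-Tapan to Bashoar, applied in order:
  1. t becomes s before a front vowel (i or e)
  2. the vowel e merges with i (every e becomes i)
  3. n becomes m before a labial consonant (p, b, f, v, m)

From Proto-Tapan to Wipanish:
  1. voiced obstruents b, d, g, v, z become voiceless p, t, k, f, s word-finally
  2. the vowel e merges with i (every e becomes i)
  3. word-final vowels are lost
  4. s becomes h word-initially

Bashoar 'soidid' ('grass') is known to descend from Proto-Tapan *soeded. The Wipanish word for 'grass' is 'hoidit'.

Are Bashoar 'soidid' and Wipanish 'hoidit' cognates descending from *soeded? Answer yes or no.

yes

Derive the expected Wipanish reflex of *soeded:
Wipanish: *soeded > soedet > soidit > hoidit  (by final devoicing, vowel merger, debuccalisation)
Wipanish 'hoidit' matches the regular reflex exactly, so the pair is cognate.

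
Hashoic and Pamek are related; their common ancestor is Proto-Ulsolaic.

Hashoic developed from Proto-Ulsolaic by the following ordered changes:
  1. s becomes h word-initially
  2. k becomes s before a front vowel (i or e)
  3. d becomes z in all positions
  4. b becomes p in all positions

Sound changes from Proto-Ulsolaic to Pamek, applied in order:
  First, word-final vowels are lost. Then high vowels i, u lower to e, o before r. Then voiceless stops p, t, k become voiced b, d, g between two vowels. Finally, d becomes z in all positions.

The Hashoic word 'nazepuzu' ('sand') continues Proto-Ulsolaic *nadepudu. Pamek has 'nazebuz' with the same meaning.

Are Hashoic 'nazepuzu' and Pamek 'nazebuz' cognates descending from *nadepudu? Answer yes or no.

Derive the expected Pamek reflex of *nadepudu:
Pamek: start from *nadepudu.
  rule 1 (apocope): nadepudu → nadepud
  rule 2: no change — nadepud
  rule 3 (intervocalic voicing): nadepud → nadebud
  rule 4 (unconditioned shift): nadebud → nazebuz
  ⇒ Pamek nazebuz
Pamek 'nazebuz' matches the regular reflex exactly, so the pair is cognate.

yes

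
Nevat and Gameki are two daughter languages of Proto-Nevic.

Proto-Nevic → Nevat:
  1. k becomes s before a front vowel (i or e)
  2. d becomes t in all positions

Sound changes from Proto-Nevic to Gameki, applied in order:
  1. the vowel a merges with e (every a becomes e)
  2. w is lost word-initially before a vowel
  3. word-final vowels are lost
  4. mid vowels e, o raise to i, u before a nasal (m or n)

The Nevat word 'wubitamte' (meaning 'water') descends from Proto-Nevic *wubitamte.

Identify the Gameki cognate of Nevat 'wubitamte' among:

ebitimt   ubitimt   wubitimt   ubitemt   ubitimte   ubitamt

ubitimt

Gameki: start from *wubitamte.
  rule 1 (vowel merger): wubitamte → wubitemte
  rule 2 (glide loss): wubitemte → ubitemte
  rule 3 (apocope): ubitemte → ubitemt
  rule 4 (pre-nasal raising): ubitemt → ubitimt
  ⇒ Gameki ubitimt
Among the options, 'ubitimt' alone shows every Gameki change applied in order.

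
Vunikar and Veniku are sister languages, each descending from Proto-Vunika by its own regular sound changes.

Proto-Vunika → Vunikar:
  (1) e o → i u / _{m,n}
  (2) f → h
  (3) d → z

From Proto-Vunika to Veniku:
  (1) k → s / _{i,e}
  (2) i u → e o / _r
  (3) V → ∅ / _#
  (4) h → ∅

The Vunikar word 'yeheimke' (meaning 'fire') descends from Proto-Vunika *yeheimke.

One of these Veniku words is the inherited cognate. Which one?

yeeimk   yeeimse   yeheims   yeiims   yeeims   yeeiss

Veniku: *yeheimke > yeheimse > yeheims > yeeims  (by palatalisation, apocope, h-loss)

yeeims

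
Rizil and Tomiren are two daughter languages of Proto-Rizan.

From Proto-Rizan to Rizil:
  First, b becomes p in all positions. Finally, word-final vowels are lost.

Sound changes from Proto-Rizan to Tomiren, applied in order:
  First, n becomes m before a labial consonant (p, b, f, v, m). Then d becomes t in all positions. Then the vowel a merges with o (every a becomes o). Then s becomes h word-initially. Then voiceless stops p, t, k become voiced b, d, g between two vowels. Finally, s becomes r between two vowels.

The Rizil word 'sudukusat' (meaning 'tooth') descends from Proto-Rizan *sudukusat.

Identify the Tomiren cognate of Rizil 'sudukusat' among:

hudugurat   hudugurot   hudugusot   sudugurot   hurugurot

hudugurot

Tomiren: *sudukusat
  sudukusat (rule 1 does not apply)
  sudukusat → sutukusat   [unconditioned shift]
  sutukusat → sutukusot   [vowel merger]
  sutukusot → hutukusot   [debuccalisation]
  hutukusot → hudugusot   [intervocalic voicing]
  hudugusot → hudugurot   [rhotacism]
  giving Tomiren hudugurot.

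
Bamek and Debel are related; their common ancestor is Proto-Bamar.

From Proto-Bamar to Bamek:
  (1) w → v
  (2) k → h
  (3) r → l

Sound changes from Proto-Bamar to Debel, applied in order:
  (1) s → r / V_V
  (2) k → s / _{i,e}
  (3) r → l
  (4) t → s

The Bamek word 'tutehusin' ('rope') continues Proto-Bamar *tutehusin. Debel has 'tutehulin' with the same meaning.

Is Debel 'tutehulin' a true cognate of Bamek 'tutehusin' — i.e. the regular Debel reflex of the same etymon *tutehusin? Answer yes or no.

no

Derive the expected Debel reflex of *tutehusin:
Debel: start from *tutehusin.
  rule 1 (rhotacism): tutehusin → tutehurin
  rule 2: no change — tutehurin
  rule 3 (unconditioned shift): tutehurin → tutehulin
  rule 4 (unconditioned shift): tutehulin → susehulin
  ⇒ Debel susehulin
The regular Debel reflex would be 'susehulin', but the attested form is 'tutehulin'. The correspondence is irregular, so they are not cognates (the Debel form has a different source).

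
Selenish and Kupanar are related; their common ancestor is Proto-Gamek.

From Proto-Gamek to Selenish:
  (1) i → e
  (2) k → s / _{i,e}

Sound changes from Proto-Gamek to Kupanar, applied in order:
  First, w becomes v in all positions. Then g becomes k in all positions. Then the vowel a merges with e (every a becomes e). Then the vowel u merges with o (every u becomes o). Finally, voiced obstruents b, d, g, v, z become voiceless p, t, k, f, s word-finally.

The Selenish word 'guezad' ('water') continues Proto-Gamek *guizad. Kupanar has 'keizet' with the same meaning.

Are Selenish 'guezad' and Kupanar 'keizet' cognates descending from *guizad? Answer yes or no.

Derive the expected Kupanar reflex of *guizad:
Kupanar: *guizad > kuizad > kuized > koized > koizet  (by unconditioned shift, vowel merger, vowel merger, final devoicing)
The regular Kupanar reflex would be 'koizet', but the attested form is 'keizet'. The correspondence is irregular, so they are not cognates (the Kupanar form has a different source).

no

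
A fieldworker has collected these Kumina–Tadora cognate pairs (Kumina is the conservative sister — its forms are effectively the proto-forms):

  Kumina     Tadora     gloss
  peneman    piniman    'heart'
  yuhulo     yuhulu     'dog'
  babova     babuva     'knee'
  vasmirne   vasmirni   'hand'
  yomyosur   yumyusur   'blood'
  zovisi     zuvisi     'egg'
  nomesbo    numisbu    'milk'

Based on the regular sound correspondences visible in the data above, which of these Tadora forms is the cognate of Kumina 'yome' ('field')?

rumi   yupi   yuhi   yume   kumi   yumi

yomyosur ~ yumyusur, nomesbo ~ numisbu — Kumina o corresponds to Tadora u after a consonant, before a nasal.
vasmirne ~ vasmirni — Kumina e corresponds to Tadora i word-finally.
Applying these to Kumina 'yome':
  yome → yume   (o→u after a consonant, before a nasal)
  yume → yumi   (e→i word-finally)
So the Tadora cognate is 'yumi'.

yumi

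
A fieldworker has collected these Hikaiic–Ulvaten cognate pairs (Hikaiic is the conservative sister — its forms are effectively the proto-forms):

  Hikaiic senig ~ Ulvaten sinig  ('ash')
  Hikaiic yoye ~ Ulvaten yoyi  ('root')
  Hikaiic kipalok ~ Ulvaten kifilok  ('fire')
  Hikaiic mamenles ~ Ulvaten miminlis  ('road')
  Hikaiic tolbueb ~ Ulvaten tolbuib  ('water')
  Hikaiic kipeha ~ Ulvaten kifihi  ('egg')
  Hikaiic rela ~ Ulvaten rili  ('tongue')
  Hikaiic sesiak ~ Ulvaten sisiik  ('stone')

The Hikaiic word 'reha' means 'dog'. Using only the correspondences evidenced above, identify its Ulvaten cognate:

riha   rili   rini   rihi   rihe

rihi

mamenles ~ miminlis, kipeha ~ kifihi — Hikaiic e corresponds to Ulvaten i after a consonant, before a consonant other than r, m, n, p, b, f, v.
kipeha ~ kifihi, rela ~ rili — Hikaiic a corresponds to Ulvaten i word-finally.
Applying these to Hikaiic 'reha':
  reha → riha   (e→i after a consonant, before a consonant other than r, m, n, p, b, f, v)
  riha → rihi   (a→i word-finally)
So the Ulvaten cognate is 'rihi'.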